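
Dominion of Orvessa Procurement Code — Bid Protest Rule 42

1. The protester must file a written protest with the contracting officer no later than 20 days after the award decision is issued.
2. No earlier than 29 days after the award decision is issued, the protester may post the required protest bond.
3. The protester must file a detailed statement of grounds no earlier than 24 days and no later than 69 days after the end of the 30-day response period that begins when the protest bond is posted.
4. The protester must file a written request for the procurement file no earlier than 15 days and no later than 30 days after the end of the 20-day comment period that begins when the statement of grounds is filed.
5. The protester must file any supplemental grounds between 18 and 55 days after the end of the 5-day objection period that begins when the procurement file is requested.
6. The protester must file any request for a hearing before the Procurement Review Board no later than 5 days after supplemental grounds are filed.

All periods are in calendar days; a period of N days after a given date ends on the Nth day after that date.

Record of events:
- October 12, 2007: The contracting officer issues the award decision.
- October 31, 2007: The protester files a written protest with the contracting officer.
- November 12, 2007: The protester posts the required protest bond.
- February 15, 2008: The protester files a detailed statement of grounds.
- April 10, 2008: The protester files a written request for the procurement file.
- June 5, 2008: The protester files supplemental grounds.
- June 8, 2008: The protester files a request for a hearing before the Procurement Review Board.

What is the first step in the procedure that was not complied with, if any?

Step 4

(1) due by October 12, 2007 + 20 days = November 1, 2007; completed October 31, 2007, before the deadline.
(2) permitted from October 12, 2007 + 29 days = November 10, 2007 onward; done November 12, 2007, after the minimum wait.
(3) the permitted window runs from December 12, 2007 + 24 = January 5, 2008 to December 12, 2007 + 69 = February 19, 2008; done February 15, 2008, which is between those dates.
(4) the permitted window runs from March 6, 2008 + 15 = March 21, 2008 to March 6, 2008 + 30 = April 5, 2008; done April 10, 2008 — 5 days after the window closed.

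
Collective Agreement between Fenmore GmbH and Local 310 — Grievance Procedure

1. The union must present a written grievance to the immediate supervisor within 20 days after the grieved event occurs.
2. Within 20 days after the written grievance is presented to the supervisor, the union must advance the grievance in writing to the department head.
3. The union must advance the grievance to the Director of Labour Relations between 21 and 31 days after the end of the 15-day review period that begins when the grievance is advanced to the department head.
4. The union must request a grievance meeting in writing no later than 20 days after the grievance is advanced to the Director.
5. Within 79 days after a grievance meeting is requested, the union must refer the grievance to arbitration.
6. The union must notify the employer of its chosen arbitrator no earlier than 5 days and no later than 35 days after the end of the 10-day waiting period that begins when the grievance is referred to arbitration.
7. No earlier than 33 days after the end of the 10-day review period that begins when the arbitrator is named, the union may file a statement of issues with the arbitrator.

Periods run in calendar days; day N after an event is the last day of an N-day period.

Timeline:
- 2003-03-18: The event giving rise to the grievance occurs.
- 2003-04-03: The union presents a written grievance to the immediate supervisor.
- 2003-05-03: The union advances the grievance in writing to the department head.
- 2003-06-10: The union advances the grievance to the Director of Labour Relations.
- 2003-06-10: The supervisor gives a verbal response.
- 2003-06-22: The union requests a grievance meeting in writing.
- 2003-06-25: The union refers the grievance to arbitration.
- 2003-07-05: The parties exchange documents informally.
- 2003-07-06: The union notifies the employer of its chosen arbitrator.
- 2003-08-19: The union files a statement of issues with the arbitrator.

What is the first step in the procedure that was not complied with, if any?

(1) due by 2003-03-18 + 20 days = 2003-04-07; completed 2003-04-03, before the deadline.
(2) due by 2003-04-03 + 20 days = 2003-04-23; done 2003-05-03 — 10 days late.

Step 2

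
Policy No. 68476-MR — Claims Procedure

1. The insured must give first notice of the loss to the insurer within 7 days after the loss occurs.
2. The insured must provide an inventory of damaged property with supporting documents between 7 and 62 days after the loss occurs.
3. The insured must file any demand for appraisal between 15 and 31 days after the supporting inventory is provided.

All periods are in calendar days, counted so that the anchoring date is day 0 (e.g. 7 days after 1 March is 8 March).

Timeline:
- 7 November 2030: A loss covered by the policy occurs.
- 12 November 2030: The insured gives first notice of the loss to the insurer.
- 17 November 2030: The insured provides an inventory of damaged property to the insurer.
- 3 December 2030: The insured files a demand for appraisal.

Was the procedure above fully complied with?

(1) due by 7 November 2030 + 7 days = 14 November 2030; 12 November 2030 is within that limit.
(2) the permitted window runs from 7 November 2030 + 7 = 14 November 2030 to 7 November 2030 + 62 = 8 January 2031; 17 November 2030 falls inside that range.
(3) the permitted window runs from 17 November 2030 + 15 = 2 December 2030 to 17 November 2030 + 31 = 18 December 2030; done 3 December 2030, which is between those dates.

Yes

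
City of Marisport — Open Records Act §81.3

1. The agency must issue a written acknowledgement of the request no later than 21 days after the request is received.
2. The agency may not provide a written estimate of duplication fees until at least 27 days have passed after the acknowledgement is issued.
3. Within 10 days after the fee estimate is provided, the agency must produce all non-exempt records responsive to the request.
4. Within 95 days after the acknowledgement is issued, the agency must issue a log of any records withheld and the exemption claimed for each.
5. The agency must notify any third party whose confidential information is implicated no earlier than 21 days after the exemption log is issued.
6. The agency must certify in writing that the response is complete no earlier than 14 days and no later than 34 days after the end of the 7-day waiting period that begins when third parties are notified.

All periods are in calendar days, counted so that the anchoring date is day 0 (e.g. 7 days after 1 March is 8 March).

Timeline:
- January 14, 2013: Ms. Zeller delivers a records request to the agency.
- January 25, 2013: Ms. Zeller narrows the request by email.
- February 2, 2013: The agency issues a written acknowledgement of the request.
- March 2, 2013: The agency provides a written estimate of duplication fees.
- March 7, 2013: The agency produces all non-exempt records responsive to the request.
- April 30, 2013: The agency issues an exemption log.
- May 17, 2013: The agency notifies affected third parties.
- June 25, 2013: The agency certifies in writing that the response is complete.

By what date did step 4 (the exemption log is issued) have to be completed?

May 8, 2013

Step 4 runs from February 2, 2013, when the acknowledgement is issued. 95 days after February 2, 2013 is May 8, 2013.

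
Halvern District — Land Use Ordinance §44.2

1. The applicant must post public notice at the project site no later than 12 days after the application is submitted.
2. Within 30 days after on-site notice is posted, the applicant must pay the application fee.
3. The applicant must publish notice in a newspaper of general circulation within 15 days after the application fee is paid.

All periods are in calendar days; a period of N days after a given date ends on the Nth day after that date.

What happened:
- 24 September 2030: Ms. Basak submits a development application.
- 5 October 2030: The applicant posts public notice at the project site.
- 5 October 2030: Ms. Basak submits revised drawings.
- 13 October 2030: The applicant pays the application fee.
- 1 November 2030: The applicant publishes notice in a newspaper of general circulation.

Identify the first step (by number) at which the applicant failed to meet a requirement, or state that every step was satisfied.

(1) due by 24 September 2030 + 12 days = 6 October 2030; completed 5 October 2030, before the deadline.
(2) due by 5 October 2030 + 30 days = 4 November 2030; done 13 October 2030 — timely.
(3) due by 13 October 2030 + 15 days = 28 October 2030; 1 November 2030 misses that deadline by 4 days.
The analysis stops there.

Step 3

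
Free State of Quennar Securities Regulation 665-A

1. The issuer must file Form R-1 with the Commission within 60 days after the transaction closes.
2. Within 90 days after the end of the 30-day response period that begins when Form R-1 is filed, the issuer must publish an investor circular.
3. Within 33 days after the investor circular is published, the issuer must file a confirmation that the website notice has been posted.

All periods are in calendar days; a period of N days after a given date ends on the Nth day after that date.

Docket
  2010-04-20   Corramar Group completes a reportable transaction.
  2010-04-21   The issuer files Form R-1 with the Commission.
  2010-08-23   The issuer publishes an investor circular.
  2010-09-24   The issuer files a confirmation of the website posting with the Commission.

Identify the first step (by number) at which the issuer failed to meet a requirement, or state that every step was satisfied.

(1) due by 2010-04-20 + 60 days = 2010-06-19; completed 2010-04-21, before the deadline.
(2) due by 2010-05-21 + 90 days = 2010-08-19; done 2010-08-23 — 4 days late.
The procedure was therefore not followed at step 2.

Step 2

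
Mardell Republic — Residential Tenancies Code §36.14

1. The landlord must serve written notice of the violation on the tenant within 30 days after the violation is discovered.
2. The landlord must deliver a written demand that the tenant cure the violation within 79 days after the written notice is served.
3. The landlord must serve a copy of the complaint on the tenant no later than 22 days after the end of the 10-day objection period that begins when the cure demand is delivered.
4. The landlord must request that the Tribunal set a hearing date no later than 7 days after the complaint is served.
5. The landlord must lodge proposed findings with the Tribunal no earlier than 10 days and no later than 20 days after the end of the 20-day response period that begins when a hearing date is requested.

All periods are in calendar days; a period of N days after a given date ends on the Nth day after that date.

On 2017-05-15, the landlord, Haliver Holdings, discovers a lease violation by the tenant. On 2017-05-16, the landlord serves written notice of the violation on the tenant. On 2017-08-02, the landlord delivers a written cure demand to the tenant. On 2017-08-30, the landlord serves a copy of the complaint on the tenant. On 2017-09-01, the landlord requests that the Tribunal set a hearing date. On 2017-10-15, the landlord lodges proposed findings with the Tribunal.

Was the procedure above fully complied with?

Step 1 — counting 30 days from 2017-05-15 (when the violation is discovered) gives a deadline of 2017-06-14; done 2017-05-16 — timely.
Step 2 — counting 79 days from 2017-05-16 (when the written notice is served) gives a deadline of 2017-08-03; completed 2017-08-02, before the deadline.
Step 3 — counting 22 days from 2017-08-12 (end of the 10-day objection period, which began when the cure demand is delivered on 2017-08-02) gives a deadline of 2017-09-03; completed 2017-08-30, before the deadline.
Step 4 — counting 7 days from 2017-08-30 (when the complaint is served) gives a deadline of 2017-09-06; completed 2017-09-01, before the deadline.
Step 5 — 10 and 20 days from 2017-09-21 (end of the 20-day response period, which began when a hearing date is requested on 2017-09-01) are 2017-10-01 and 2017-10-11 respectively; 2017-10-15 is 4 days past the end of the window.

No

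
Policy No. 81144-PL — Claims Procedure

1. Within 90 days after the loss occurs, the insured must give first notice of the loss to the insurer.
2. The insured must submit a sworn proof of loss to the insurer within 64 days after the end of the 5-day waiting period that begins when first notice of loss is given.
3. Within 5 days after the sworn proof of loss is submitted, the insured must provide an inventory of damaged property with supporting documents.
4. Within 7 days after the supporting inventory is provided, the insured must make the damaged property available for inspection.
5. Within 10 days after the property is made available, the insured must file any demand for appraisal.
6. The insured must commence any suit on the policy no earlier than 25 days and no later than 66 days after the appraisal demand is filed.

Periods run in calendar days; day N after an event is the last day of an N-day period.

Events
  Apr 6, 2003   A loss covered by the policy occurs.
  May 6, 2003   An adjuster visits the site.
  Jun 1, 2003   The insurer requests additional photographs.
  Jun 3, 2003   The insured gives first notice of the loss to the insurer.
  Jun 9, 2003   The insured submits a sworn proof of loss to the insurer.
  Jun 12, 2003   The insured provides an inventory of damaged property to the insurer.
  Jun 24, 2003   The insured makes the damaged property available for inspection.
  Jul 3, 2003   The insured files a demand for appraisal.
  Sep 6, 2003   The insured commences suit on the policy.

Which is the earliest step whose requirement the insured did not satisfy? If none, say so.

Step 1: 90 days after Apr 6, 2003 (when the loss occurs) is Jul 5, 2003; completed Jun 3, 2003, before the deadline.
Step 2: 64 days after Jun 8, 2003 (end of the 5-day waiting period, which began when first notice of loss is given on Jun 3, 2003) is Aug 11, 2003; done Jun 9, 2003 — timely.
Step 3: 5 days after Jun 9, 2003 (when the sworn proof of loss is submitted) is Jun 14, 2003; done Jun 12, 2003 — timely.
Step 4: 7 days after Jun 12, 2003 (when the supporting inventory is provided) is Jun 19, 2003; not done until Jun 24, 2003, 5 days after the deadline.
The analysis stops there.

Step 4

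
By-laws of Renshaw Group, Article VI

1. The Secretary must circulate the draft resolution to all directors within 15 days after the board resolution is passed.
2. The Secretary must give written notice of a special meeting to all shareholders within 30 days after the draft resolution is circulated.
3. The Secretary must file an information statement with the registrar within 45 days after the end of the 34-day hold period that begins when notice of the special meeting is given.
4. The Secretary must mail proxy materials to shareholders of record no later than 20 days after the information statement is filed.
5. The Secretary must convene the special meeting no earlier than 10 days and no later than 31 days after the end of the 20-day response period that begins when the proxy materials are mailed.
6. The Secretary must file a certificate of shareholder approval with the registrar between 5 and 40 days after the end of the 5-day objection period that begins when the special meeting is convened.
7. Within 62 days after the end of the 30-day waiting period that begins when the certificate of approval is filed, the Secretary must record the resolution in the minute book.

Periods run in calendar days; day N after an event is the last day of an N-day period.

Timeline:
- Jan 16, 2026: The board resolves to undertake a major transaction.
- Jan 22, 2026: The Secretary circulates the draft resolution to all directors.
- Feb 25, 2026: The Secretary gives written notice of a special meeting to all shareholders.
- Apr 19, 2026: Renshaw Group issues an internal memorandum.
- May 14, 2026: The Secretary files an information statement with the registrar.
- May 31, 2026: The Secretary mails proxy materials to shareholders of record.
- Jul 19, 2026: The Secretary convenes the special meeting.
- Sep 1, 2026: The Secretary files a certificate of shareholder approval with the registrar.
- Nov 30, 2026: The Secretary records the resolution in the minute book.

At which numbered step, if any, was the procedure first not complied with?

Step 1: 15 days after Jan 16, 2026 (when the board resolution is passed) is Jan 31, 2026; done Jan 22, 2026 — timely.
Step 2: 30 days after Jan 22, 2026 (when the draft resolution is circulated) is Feb 21, 2026; Feb 25, 2026 misses that deadline by 4 days.

Step 2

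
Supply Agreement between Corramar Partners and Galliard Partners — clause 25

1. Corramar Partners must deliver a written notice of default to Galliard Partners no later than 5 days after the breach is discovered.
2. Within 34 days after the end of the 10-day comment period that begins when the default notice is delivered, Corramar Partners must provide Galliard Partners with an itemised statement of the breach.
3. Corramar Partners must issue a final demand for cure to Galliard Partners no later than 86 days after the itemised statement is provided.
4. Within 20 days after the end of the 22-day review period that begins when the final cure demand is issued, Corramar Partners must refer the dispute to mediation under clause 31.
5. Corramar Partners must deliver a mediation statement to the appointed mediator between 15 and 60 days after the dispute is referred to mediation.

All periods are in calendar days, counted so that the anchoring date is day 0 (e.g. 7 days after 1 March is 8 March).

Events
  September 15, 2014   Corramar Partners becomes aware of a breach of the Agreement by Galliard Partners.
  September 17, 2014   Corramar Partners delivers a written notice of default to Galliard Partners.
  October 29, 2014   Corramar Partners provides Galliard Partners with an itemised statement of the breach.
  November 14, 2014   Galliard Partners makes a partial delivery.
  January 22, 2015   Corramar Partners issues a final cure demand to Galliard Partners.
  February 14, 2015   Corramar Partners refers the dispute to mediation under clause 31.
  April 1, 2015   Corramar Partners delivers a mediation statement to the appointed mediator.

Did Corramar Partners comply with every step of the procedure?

Step 1 — counting 5 days from September 15, 2014 (when the breach is discovered) gives a deadline of September 20, 2014; done September 17, 2014 — timely.
Step 2 — counting 34 days from September 27, 2014 (end of the 10-day comment period, which began when the default notice is delivered on September 17, 2014) gives a deadline of October 31, 2014; completed October 29, 2014, before the deadline.
Step 3 — counting 86 days from October 29, 2014 (when the itemised statement is provided) gives a deadline of January 23, 2015; January 22, 2015 is within that limit.
Step 4 — counting 20 days from February 13, 2015 (end of the 22-day review period, which began when the final cure demand is issued on January 22, 2015) gives a deadline of March 5, 2015; February 14, 2015 is within that limit.
Step 5 — 15 and 60 days from February 14, 2015 (when the dispute is referred to mediation) are March 1, 2015 and April 15, 2015 respectively; done April 1, 2015 — within the window.

Yes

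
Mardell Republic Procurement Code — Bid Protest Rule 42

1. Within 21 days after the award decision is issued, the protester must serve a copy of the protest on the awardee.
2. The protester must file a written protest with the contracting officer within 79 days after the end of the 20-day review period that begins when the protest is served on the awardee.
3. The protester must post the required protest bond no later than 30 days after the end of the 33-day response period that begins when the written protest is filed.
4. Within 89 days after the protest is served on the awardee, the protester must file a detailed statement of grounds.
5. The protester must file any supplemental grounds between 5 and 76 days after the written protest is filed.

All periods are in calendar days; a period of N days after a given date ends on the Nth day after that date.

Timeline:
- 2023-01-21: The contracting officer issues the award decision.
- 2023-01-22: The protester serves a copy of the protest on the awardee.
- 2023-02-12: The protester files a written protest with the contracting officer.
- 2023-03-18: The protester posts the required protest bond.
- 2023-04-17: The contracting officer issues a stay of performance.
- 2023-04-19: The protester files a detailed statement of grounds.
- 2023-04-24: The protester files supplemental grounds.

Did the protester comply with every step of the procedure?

Step 1 — counting 21 days from 2023-01-21 (when the award decision is issued) gives a deadline of 2023-02-11; completed 2023-01-22, before the deadline.
Step 2 — counting 79 days from 2023-02-11 (end of the 20-day review period, which began when the protest is served on the awardee on 2023-01-22) gives a deadline of 2023-05-01; completed 2023-02-12, before the deadline.
Step 3 — counting 30 days from 2023-03-17 (end of the 33-day response period, which began when the written protest is filed on 2023-02-12) gives a deadline of 2023-04-16; done 2023-03-18 — timely.
Step 4 — counting 89 days from 2023-01-22 (when the protest is served on the awardee) gives a deadline of 2023-04-21; completed 2023-04-19, before the deadline.
Step 5 — 5 and 76 days from 2023-02-12 (when the written protest is filed) are 2023-02-17 and 2023-04-29 respectively; 2023-04-24 falls inside that range.

Yes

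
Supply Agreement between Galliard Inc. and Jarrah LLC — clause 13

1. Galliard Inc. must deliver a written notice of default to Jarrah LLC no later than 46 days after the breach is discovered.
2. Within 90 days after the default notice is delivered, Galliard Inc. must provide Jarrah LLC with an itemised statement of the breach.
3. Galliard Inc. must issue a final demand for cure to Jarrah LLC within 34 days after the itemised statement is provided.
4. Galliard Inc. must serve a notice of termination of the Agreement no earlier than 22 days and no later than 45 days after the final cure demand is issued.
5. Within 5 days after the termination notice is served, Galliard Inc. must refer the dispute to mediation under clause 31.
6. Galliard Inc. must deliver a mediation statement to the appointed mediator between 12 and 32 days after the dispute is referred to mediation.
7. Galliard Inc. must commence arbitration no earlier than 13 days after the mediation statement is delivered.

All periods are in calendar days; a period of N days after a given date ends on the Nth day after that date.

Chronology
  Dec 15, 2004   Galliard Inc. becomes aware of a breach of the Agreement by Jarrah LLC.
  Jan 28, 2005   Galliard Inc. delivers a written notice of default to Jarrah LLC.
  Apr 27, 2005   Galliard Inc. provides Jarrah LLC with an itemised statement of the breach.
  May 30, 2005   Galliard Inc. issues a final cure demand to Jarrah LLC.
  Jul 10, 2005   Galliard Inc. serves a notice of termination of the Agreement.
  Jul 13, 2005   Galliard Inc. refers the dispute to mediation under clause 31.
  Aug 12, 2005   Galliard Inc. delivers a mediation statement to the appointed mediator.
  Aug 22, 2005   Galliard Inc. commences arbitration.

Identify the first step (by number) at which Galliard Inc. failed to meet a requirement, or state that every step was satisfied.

Step 7

Step 1 — counting 46 days from Dec 15, 2004 (when the breach is discovered) gives a deadline of Jan 30, 2005; completed Jan 28, 2005, before the deadline.
Step 2 — counting 90 days from Jan 28, 2005 (when the default notice is delivered) gives a deadline of Apr 28, 2005; completed Apr 27, 2005, before the deadline.
Step 3 — counting 34 days from Apr 27, 2005 (when the itemised statement is provided) gives a deadline of May 31, 2005; done May 30, 2005 — timely.
Step 4 — 22 and 45 days from May 30, 2005 (when the final cure demand is issued) are Jun 21, 2005 and Jul 14, 2005 respectively; Jul 10, 2005 falls inside that range.
Step 5 — counting 5 days from Jul 10, 2005 (when the termination notice is served) gives a deadline of Jul 15, 2005; completed Jul 13, 2005, before the deadline.
Step 6 — 12 and 32 days from Jul 13, 2005 (when the dispute is referred to mediation) are Jul 25, 2005 and Aug 14, 2005 respectively; done Aug 12, 2005, which is between those dates.
Step 7 — must wait 13 days from Aug 12, 2005 (when the mediation statement is delivered), so not before Aug 25, 2005; done Aug 22, 2005 — 3 days too early.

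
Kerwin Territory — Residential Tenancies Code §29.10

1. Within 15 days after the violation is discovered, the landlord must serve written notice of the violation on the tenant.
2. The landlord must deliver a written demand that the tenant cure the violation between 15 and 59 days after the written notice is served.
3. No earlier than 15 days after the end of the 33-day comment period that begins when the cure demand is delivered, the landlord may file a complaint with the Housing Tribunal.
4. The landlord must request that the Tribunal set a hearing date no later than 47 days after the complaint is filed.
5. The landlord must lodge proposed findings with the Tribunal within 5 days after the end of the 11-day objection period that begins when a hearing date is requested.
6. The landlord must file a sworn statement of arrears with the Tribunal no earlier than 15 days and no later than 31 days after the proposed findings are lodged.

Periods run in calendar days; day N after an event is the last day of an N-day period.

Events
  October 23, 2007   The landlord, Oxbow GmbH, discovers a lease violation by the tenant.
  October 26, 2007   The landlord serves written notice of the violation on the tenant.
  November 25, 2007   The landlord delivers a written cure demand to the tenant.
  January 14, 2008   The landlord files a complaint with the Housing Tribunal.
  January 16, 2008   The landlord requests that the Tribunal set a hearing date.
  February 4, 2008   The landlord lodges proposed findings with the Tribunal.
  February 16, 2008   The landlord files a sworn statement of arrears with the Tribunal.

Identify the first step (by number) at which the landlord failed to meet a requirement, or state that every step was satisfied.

Step 5

Step 1: 15 days after October 23, 2007 (when the violation is discovered) is November 7, 2007; completed October 26, 2007, before the deadline.
Step 2: the window is 15–59 days after October 26, 2007 (when the written notice is served), so November 10, 2007 through December 24, 2007; done November 25, 2007, which is between those dates.
Step 3: the earliest permitted date is 15 days after December 28, 2007 (end of the 33-day comment period, which began when the cure demand is delivered on November 25, 2007), i.e. January 12, 2008; done January 14, 2008 — permitted.
Step 4: 47 days after January 14, 2008 (when the complaint is filed) is March 1, 2008; January 16, 2008 is within that limit.
Step 5: 5 days after January 27, 2008 (end of the 11-day objection period, which began when a hearing date is requested on January 16, 2008) is February 1, 2008; done February 4, 2008 — 3 days late.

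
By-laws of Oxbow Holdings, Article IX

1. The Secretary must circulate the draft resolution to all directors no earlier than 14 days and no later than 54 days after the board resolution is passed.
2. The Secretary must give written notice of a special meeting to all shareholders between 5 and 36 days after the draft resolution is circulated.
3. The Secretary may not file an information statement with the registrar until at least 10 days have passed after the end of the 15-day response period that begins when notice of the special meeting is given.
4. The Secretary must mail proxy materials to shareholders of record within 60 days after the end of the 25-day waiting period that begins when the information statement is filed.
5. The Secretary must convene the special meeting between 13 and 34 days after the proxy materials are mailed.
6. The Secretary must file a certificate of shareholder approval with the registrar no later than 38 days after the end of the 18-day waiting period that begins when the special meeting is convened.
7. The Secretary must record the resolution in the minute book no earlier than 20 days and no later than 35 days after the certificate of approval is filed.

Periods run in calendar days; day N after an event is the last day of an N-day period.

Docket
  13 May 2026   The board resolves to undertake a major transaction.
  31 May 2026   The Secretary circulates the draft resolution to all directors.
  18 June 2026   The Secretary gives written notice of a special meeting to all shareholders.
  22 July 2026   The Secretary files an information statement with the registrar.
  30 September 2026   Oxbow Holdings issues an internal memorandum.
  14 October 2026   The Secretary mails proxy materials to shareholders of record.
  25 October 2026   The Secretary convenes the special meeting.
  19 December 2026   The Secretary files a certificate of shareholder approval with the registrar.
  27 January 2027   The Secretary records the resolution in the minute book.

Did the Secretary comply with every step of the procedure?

(1) the permitted window runs from 13 May 2026 + 14 = 27 May 2026 to 13 May 2026 + 54 = 6 July 2026; done 31 May 2026, which is between those dates.
(2) the permitted window runs from 31 May 2026 + 5 = 5 June 2026 to 31 May 2026 + 36 = 6 July 2026; 18 June 2026 falls inside that range.
(3) permitted from 3 July 2026 + 10 days = 13 July 2026 onward; done 22 July 2026, after the minimum wait.
(4) due by 16 August 2026 + 60 days = 15 October 2026; completed 14 October 2026, before the deadline.
(5) the permitted window runs from 14 October 2026 + 13 = 27 October 2026 to 14 October 2026 + 34 = 17 November 2026; done 25 October 2026 — 2 days before the window opened.
That is the first point of non-compliance.

No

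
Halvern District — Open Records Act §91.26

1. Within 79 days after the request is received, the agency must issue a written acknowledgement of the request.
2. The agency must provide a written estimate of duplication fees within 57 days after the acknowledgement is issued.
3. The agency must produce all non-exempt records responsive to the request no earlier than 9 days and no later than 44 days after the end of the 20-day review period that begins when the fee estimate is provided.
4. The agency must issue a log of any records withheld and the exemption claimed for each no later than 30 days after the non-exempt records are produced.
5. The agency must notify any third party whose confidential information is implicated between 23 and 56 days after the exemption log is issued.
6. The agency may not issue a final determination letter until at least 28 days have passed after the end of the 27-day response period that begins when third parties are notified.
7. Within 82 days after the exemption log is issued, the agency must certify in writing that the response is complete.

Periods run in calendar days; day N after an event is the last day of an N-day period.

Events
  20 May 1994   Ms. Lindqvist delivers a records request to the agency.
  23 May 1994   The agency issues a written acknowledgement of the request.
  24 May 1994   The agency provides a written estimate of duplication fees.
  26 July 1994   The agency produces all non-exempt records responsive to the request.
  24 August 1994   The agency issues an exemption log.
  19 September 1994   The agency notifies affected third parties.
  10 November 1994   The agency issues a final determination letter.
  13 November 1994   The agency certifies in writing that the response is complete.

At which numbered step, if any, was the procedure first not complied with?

Step 6

Step 1: 79 days after 20 May 1994 (when the request is received) is 7 August 1994; completed 23 May 1994, before the deadline.
Step 2: 57 days after 23 May 1994 (when the acknowledgement is issued) is 19 July 1994; completed 24 May 1994, before the deadline.
Step 3: the window is 9–44 days after 13 June 1994 (end of the 20-day review period, which began when the fee estimate is provided on 24 May 1994), so 22 June 1994 through 27 July 1994; done 26 July 1994 — within the window.
Step 4: 30 days after 26 July 1994 (when the non-exempt records are produced) is 25 August 1994; 24 August 1994 is within that limit.
Step 5: the window is 23–56 days after 24 August 1994 (when the exemption log is issued), so 16 September 1994 through 19 October 1994; 19 September 1994 falls inside that range.
Step 6: the earliest permitted date is 28 days after 16 October 1994 (end of the 27-day response period, which began when third parties are notified on 19 September 1994), i.e. 13 November 1994; acted on 10 November 1994, 3 days prematurely.
That is the first point of non-compliance.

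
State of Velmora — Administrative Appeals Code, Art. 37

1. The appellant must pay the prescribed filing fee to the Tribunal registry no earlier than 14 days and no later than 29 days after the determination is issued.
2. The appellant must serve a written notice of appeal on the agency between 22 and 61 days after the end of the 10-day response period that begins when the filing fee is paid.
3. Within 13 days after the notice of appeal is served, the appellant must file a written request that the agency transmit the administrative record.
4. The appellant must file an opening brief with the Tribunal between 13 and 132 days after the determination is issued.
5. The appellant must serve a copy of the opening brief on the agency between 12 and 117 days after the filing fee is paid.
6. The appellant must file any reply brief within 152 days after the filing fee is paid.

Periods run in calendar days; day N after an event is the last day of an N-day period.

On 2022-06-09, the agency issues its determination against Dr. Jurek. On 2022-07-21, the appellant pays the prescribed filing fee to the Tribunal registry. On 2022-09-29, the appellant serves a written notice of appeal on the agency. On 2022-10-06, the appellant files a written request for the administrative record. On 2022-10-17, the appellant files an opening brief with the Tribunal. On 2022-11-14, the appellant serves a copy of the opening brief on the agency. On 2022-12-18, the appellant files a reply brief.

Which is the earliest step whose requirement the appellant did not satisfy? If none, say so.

(1) the permitted window runs from 2022-06-09 + 14 = 2022-06-23 to 2022-06-09 + 29 = 2022-07-08; done 2022-07-21 — 13 days after the window closed.
The procedure was therefore not followed at step 1.

Step 1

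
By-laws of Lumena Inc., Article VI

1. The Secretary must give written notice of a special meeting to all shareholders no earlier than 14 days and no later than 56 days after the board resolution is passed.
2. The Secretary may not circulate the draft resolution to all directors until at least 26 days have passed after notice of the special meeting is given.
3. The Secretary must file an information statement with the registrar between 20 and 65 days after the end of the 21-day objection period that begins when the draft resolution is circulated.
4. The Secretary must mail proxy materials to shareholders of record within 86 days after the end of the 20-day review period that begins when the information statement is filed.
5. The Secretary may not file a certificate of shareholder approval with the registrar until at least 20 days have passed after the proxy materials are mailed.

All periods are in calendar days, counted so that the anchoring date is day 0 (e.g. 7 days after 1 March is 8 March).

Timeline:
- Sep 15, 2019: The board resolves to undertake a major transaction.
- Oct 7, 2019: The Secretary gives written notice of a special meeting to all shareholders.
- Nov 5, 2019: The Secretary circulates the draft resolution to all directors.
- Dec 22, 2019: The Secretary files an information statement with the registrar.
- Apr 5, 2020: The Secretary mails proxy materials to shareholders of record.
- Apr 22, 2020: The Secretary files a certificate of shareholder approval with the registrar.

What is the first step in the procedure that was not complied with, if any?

(1) the permitted window runs from Sep 15, 2019 + 14 = Sep 29, 2019 to Sep 15, 2019 + 56 = Nov 10, 2019; done Oct 7, 2019 — within the window.
(2) permitted from Oct 7, 2019 + 26 days = Nov 2, 2019 onward; Nov 5, 2019 is on or after that date.
(3) the permitted window runs from Nov 26, 2019 + 20 = Dec 16, 2019 to Nov 26, 2019 + 65 = Jan 30, 2020; done Dec 22, 2019, which is between those dates.
(4) due by Jan 11, 2020 + 86 days = Apr 6, 2020; Apr 5, 2020 is within that limit.
(5) permitted from Apr 5, 2020 + 20 days = Apr 25, 2020 onward; done Apr 22, 2020 — 3 days too early.

Step 5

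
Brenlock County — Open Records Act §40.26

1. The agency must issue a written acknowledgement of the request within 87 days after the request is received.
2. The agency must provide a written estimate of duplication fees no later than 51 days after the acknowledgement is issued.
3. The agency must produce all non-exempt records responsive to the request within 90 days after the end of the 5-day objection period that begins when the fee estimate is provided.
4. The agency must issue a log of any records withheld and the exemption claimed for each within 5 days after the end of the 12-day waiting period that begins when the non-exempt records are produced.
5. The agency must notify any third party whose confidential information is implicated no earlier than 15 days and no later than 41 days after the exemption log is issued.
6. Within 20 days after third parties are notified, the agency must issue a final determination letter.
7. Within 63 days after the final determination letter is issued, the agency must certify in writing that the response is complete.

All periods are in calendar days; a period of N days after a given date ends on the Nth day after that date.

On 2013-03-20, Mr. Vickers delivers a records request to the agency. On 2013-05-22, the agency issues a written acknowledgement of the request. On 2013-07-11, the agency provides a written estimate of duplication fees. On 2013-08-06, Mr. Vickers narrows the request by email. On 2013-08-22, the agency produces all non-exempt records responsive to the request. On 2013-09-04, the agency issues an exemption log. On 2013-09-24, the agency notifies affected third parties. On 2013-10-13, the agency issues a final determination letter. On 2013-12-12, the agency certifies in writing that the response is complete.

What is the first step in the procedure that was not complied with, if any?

Step 1 — counting 87 days from 2013-03-20 (when the request is received) gives a deadline of 2013-06-15; completed 2013-05-22, before the deadline.
Step 2 — counting 51 days from 2013-05-22 (when the acknowledgement is issued) gives a deadline of 2013-07-12; 2013-07-11 is within that limit.
Step 3 — counting 90 days from 2013-07-16 (end of the 5-day objection period, which began when the fee estimate is provided on 2013-07-11) gives a deadline of 2013-10-14; done 2013-08-22 — timely.
Step 4 — counting 5 days from 2013-09-03 (end of the 12-day waiting period, which began when the non-exempt records are produced on 2013-08-22) gives a deadline of 2013-09-08; done 2013-09-04 — timely.
Step 5 — 15 and 41 days from 2013-09-04 (when the exemption log is issued) are 2013-09-19 and 2013-10-15 respectively; done 2013-09-24 — within the window.
Step 6 — counting 20 days from 2013-09-24 (when third parties are notified) gives a deadline of 2013-10-14; done 2013-10-13 — timely.
Step 7 — counting 63 days from 2013-10-13 (when the final determination letter is issued) gives a deadline of 2013-12-15; 2013-12-12 is within that limit.

None — every step was satisfied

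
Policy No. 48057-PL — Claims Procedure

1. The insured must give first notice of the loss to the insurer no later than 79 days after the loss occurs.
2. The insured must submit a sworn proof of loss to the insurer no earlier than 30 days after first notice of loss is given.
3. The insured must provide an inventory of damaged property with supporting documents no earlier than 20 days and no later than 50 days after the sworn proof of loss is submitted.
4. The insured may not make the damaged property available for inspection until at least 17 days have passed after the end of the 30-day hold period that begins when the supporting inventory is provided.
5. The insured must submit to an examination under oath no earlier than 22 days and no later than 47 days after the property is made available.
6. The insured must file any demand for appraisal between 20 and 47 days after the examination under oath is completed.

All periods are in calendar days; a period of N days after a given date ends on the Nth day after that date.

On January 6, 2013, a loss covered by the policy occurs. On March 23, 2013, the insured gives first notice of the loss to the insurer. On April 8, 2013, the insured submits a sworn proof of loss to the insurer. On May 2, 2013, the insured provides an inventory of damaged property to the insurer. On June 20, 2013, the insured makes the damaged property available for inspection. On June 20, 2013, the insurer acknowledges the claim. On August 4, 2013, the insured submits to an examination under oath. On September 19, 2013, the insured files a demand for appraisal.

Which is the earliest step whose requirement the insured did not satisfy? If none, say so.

Step 1: 79 days after January 6, 2013 (when the loss occurs) is March 26, 2013; done March 23, 2013 — timely.
Step 2: the earliest permitted date is 30 days after March 23, 2013 (when first notice of loss is given), i.e. April 22, 2013; April 8, 2013 is 14 days before the earliest permitted date.

Step 2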